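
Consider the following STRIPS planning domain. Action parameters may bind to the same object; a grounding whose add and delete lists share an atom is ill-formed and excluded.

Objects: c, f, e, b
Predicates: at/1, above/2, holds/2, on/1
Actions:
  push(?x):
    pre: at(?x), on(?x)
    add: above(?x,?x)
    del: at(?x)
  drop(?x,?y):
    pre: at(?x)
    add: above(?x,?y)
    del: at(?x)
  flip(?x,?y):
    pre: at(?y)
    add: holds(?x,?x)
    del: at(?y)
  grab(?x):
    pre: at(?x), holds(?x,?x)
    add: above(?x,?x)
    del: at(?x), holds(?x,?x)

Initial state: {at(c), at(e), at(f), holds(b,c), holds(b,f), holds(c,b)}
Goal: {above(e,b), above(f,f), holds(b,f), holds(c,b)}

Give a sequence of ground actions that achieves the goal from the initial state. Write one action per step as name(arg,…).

1. drop(f,f)  →  {above(f,f), at(c), at(e), holds(b,c), holds(b,f), holds(c,b)}
2. drop(e,b)  →  {above(e,b), above(f,f), at(c), holds(b,c), holds(b,f), holds(c,b)}

drop(f,f); drop(e,b)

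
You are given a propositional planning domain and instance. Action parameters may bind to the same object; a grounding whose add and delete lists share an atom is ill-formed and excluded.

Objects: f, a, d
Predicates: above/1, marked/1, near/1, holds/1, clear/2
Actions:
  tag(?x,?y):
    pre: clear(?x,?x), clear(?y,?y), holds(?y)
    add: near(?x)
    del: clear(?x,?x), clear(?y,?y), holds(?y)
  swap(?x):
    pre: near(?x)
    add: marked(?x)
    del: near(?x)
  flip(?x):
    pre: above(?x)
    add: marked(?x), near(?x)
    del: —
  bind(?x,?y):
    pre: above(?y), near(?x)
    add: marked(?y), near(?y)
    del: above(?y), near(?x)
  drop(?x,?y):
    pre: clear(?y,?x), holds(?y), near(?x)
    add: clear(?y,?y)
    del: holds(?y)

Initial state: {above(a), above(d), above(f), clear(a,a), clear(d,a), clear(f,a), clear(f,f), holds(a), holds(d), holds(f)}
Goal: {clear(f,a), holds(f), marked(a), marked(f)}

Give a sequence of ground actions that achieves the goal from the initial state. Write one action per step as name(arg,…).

flip(f); flip(a)

1. flip(f)  →  {above(a), above(d), above(f), clear(a,a), clear(d,a), clear(f,a), clear(f,f), holds(a), holds(d), holds(f), marked(f), near(f)}
2. flip(a)  →  {above(a), above(d), above(f), clear(a,a), clear(d,a), clear(f,a), clear(f,f), holds(a), holds(d), holds(f), marked(a), marked(f), near(a), near(f)}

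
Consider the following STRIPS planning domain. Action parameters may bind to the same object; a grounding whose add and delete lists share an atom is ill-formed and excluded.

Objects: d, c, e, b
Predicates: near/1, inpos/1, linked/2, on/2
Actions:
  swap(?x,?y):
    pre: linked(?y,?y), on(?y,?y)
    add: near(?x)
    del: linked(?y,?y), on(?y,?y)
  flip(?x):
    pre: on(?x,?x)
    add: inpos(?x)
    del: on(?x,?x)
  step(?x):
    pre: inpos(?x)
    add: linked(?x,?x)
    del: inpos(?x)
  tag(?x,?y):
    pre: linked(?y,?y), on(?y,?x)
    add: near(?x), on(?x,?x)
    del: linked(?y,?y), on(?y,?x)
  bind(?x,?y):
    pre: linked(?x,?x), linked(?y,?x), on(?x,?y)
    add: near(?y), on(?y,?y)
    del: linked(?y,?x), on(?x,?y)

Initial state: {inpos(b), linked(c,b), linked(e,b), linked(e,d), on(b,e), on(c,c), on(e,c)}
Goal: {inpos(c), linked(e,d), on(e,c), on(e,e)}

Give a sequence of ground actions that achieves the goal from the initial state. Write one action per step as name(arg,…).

flip(c); step(b); tag(e,b)

1. flip(c)  →  {inpos(b), inpos(c), linked(c,b), linked(e,b), linked(e,d), on(b,e), on(e,c)}
2. step(b)  →  {inpos(c), linked(b,b), linked(c,b), linked(e,b), linked(e,d), on(b,e), on(e,c)}
3. tag(e,b)  →  {inpos(c), linked(c,b), linked(e,b), linked(e,d), near(e), on(e,c), on(e,e)}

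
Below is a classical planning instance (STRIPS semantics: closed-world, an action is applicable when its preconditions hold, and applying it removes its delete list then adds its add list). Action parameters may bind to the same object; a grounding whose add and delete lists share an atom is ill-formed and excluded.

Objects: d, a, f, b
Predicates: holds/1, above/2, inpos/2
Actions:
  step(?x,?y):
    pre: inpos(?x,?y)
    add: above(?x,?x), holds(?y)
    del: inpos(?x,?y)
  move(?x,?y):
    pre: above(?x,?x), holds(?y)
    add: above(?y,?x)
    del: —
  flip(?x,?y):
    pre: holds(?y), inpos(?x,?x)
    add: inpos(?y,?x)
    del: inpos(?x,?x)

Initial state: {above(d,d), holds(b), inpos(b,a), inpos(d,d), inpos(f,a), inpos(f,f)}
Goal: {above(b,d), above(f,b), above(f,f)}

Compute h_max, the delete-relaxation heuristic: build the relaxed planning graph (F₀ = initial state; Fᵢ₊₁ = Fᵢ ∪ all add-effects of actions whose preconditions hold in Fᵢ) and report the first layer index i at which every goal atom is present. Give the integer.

2

F0 = init (6 atoms)
F1 = F0 ∪ {above(b,b), above(b,d), above(f,f), holds(a), holds(d), holds(f), inpos(b,d), inpos(b,f)}  (14 atoms)
F2 = F1 ∪ {above(a,b), above(a,d), above(a,f), above(b,f), above(d,b), above(d,f), above(f,b), above(f,d), inpos(a,d), inpos(a,f), inpos(d,f), inpos(f,d)}  (26 atoms)
goal ⊆ F2  ⇒  h_max = 2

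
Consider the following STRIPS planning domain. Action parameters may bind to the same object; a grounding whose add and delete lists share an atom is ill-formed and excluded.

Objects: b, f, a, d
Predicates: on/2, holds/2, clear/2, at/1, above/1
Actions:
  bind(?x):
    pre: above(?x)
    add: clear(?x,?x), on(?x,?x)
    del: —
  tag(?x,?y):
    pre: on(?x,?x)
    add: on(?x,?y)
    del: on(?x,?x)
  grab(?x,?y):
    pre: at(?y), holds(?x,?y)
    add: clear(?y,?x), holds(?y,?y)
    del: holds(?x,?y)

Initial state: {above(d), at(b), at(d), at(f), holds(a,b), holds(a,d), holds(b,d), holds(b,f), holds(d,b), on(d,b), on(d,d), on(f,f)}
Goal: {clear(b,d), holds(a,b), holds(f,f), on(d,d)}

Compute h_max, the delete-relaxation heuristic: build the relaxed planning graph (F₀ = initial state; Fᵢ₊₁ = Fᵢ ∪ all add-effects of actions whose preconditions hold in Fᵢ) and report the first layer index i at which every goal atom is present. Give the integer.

1

F0 = init (12 atoms)
F1 = F0 ∪ {clear(b,a), clear(b,d), clear(d,a), clear(d,b), clear(d,d), clear(f,b), holds(b,b), holds(d,d), holds(f,f), on(d,a), on(d,f), on(f,a), on(f,b), on(f,d)}  (26 atoms)
goal ⊆ F1  ⇒  h_max = 1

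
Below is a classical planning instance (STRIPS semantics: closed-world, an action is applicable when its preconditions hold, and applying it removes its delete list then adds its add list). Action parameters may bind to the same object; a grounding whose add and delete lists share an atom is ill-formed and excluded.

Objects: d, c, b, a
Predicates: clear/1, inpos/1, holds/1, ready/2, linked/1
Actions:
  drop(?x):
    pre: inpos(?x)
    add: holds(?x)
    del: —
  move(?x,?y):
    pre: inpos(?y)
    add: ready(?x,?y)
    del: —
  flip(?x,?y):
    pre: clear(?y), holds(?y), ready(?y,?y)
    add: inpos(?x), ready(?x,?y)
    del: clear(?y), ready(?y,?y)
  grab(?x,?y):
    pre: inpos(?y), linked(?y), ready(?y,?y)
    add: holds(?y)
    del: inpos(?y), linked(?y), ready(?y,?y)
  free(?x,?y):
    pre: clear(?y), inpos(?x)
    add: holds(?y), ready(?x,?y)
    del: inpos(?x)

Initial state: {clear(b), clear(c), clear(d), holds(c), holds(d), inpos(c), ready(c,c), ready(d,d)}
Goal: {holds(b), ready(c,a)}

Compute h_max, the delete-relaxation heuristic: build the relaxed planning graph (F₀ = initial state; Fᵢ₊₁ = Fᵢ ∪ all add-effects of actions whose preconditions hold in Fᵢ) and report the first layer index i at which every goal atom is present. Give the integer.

F0 = init (8 atoms)
F1 = F0 ∪ {holds(b), inpos(a), inpos(b), inpos(d), ready(a,c), ready(a,d), ready(b,c), ready(b,d), ready(c,b), ready(c,d), ready(d,c)}  (19 atoms)
F2 = F1 ∪ {holds(a), ready(a,a), ready(a,b), ready(b,a), ready(b,b), ready(c,a), ready(d,a), ready(d,b)}  (27 atoms)
goal ⊆ F2  ⇒  h_max = 2

2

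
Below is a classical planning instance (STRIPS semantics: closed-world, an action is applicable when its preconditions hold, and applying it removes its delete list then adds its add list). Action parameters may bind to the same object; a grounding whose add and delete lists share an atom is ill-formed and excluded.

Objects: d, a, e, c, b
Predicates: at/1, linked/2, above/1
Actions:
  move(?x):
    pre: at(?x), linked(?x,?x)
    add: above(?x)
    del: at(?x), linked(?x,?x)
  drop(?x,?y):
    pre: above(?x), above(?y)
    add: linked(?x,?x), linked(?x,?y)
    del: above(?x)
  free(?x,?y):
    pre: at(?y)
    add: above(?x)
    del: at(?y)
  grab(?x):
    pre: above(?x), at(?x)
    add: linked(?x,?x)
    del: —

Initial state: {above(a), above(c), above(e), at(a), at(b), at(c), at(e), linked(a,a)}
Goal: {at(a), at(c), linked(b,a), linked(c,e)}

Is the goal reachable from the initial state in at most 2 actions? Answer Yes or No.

No

1. drop(c,e)  →  {above(a), above(e), at(a), at(b), at(c), at(e), linked(a,a), linked(c,c), linked(c,e)}
2. free(b,e)  →  {above(a), above(b), above(e), at(a), at(b), at(c), linked(a,a), linked(c,c), linked(c,e)}
3. drop(b,a)  →  {above(a), above(e), at(a), at(b), at(c), linked(a,a), linked(b,a), linked(b,b), linked(c,c), linked(c,e)}
optimal plan length = 3; 3 > 2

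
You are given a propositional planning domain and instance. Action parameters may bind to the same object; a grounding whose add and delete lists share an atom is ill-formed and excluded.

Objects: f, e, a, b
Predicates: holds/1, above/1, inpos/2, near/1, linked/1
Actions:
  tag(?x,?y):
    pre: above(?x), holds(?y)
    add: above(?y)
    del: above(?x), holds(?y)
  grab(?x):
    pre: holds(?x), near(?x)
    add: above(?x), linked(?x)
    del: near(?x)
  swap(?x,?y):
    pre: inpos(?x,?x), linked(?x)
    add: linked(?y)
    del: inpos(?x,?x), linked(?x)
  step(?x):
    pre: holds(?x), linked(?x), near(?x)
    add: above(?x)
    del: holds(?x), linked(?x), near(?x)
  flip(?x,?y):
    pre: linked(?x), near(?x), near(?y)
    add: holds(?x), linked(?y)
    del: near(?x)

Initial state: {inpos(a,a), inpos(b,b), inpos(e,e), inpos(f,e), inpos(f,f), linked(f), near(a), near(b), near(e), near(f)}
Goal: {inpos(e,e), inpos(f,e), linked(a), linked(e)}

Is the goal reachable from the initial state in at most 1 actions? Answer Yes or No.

1. swap(f,e)  →  {inpos(a,a), inpos(b,b), inpos(e,e), inpos(f,e), linked(e), near(a), near(b), near(e), near(f)}
2. flip(e,a)  →  {holds(e), inpos(a,a), inpos(b,b), inpos(e,e), inpos(f,e), linked(a), linked(e), near(a), near(b), near(f)}
optimal plan length = 2; 2 > 1

No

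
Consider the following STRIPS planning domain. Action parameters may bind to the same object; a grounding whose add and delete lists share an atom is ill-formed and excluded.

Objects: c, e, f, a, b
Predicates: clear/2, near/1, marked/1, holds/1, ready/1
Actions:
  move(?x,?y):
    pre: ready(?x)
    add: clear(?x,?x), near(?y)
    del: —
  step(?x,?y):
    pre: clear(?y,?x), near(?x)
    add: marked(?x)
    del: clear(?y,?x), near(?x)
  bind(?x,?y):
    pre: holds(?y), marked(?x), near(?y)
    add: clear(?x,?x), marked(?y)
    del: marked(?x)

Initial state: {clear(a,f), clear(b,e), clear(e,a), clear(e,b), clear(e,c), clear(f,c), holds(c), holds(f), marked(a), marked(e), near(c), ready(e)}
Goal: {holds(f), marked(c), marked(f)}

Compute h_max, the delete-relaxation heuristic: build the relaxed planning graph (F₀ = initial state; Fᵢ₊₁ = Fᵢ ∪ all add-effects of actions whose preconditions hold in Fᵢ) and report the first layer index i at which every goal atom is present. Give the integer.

2

F0 = init (12 atoms)
F1 = F0 ∪ {clear(a,a), clear(e,e), marked(c), near(a), near(b), near(e), near(f)}  (19 atoms)
F2 = F1 ∪ {clear(c,c), marked(b), marked(f)}  (22 atoms)
goal ⊆ F2  ⇒  h_max = 2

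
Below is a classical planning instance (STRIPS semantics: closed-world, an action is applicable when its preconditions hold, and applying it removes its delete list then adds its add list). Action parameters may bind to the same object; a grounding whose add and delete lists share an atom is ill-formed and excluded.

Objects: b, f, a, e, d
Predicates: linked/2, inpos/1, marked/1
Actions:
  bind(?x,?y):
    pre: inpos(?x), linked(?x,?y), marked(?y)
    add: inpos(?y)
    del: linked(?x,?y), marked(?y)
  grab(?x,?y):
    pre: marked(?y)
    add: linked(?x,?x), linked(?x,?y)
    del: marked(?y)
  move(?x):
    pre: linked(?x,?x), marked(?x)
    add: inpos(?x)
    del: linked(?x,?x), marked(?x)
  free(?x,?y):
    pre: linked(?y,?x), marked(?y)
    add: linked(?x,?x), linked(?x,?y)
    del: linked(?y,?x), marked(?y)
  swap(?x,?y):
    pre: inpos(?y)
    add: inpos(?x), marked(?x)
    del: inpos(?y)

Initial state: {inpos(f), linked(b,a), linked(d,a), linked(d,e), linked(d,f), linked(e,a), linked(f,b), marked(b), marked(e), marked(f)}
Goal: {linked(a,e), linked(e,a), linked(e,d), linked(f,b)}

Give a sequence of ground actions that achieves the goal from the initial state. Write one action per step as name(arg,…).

grab(a,e); swap(d,f); grab(e,d)

1. grab(a,e)  →  {inpos(f), linked(a,a), linked(a,e), linked(b,a), linked(d,a), linked(d,e), linked(d,f), linked(e,a), linked(f,b), marked(b), marked(f)}
2. swap(d,f)  →  {inpos(d), linked(a,a), linked(a,e), linked(b,a), linked(d,a), linked(d,e), linked(d,f), linked(e,a), linked(f,b), marked(b), marked(d), marked(f)}
3. grab(e,d)  →  {inpos(d), linked(a,a), linked(a,e), linked(b,a), linked(d,a), linked(d,e), linked(d,f), linked(e,a), linked(e,d), linked(e,e), linked(f,b), marked(b), marked(f)}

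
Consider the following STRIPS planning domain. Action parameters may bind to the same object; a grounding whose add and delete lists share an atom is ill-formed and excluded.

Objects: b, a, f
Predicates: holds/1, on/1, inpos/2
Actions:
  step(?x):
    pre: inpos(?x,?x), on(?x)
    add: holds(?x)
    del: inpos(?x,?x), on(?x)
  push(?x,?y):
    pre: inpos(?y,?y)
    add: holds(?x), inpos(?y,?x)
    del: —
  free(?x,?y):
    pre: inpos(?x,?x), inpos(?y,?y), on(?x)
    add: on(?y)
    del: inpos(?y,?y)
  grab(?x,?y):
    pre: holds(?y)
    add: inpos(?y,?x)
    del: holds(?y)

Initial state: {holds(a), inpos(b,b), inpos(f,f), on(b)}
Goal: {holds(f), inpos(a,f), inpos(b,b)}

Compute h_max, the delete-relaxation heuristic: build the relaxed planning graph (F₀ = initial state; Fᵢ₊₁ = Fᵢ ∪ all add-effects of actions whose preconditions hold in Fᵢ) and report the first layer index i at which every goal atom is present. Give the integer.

F0 = init (4 atoms)
F1 = F0 ∪ {holds(b), holds(f), inpos(a,a), inpos(a,b), inpos(a,f), inpos(b,a), inpos(b,f), inpos(f,a), inpos(f,b), on(f)}  (14 atoms)
goal ⊆ F1  ⇒  h_max = 1

1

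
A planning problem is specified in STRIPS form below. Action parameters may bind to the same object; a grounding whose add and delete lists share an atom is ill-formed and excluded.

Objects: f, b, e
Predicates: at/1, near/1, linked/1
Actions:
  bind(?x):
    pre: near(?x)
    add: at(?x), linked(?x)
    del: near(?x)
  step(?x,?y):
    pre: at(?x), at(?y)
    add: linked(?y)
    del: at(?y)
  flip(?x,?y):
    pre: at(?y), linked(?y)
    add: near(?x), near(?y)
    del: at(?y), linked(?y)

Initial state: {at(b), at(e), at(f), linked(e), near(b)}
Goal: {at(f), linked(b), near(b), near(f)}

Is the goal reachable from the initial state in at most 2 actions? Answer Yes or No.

1. step(f,b)  →  {at(e), at(f), linked(b), linked(e), near(b)}
2. flip(f,e)  →  {at(f), linked(b), near(b), near(e), near(f)}
optimal plan length = 2; 2 ≤ 2

Yes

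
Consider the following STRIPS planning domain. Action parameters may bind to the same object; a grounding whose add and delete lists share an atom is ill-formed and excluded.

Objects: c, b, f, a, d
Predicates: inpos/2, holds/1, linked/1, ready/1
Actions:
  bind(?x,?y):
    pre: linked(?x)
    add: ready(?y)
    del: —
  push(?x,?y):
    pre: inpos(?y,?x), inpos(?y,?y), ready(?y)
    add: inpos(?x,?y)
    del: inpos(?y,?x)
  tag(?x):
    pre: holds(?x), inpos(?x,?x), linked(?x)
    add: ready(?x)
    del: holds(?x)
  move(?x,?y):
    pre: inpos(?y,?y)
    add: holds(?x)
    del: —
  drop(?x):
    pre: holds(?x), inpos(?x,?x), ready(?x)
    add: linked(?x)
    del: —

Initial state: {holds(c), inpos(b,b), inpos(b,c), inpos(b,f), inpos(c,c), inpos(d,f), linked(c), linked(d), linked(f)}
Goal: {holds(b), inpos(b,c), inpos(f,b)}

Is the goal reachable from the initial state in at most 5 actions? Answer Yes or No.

Yes

1. bind(c,b)  →  {holds(c), inpos(b,b), inpos(b,c), inpos(b,f), inpos(c,c), inpos(d,f), linked(c), linked(d), linked(f), ready(b)}
2. push(f,b)  →  {holds(c), inpos(b,b), inpos(b,c), inpos(c,c), inpos(d,f), inpos(f,b), linked(c), linked(d), linked(f), ready(b)}
3. move(b,c)  →  {holds(b), holds(c), inpos(b,b), inpos(b,c), inpos(c,c), inpos(d,f), inpos(f,b), linked(c), linked(d), linked(f), ready(b)}
optimal plan length = 3; 3 ≤ 5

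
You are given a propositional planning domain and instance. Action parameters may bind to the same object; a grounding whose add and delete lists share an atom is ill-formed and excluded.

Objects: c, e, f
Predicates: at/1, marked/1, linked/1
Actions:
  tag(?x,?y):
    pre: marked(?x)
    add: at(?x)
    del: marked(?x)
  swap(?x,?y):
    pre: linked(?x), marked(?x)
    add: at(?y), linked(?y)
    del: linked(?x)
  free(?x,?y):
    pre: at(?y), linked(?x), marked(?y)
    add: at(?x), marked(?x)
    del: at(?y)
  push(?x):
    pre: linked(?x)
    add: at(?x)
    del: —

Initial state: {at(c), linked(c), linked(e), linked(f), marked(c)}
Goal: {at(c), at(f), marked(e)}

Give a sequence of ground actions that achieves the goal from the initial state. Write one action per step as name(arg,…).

swap(c,f); free(e,c); tag(c,c)

1. swap(c,f)  →  {at(c), at(f), linked(e), linked(f), marked(c)}
2. free(e,c)  →  {at(e), at(f), linked(e), linked(f), marked(c), marked(e)}
3. tag(c,c)  →  {at(c), at(e), at(f), linked(e), linked(f), marked(e)}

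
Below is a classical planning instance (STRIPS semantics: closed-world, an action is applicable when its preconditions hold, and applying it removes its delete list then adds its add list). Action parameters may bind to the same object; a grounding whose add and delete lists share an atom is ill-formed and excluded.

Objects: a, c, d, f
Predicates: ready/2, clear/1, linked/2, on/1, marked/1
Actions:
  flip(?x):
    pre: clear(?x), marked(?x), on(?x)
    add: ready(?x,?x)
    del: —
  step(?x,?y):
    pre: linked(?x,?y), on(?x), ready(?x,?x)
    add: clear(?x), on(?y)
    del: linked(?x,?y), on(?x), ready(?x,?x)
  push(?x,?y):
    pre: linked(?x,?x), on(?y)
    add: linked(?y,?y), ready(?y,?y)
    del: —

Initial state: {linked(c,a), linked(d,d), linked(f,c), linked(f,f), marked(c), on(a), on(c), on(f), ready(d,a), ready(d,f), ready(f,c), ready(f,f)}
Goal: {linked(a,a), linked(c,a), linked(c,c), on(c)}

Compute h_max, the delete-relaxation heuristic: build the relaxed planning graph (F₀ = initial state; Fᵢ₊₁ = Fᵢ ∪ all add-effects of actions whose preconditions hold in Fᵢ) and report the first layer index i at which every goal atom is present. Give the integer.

1

F0 = init (12 atoms)
F1 = F0 ∪ {clear(f), linked(a,a), linked(c,c), ready(a,a), ready(c,c)}  (17 atoms)
goal ⊆ F1  ⇒  h_max = 1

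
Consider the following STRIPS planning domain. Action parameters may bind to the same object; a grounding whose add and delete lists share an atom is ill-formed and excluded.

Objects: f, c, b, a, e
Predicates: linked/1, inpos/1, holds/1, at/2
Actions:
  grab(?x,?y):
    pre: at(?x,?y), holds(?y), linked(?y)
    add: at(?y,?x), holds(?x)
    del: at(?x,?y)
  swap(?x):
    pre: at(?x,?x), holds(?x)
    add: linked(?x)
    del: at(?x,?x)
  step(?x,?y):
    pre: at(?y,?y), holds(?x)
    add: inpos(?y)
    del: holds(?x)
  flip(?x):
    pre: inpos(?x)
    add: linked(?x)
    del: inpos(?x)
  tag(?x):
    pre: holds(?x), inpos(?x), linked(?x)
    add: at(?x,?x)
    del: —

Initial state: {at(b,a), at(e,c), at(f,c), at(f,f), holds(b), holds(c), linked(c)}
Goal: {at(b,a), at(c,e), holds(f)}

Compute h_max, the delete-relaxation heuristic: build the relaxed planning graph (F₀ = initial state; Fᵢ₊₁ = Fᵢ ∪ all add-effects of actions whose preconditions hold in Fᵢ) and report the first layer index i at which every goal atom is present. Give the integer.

F0 = init (7 atoms)
F1 = F0 ∪ {at(c,e), at(c,f), holds(e), holds(f), inpos(f)}  (12 atoms)
goal ⊆ F1  ⇒  h_max = 1

1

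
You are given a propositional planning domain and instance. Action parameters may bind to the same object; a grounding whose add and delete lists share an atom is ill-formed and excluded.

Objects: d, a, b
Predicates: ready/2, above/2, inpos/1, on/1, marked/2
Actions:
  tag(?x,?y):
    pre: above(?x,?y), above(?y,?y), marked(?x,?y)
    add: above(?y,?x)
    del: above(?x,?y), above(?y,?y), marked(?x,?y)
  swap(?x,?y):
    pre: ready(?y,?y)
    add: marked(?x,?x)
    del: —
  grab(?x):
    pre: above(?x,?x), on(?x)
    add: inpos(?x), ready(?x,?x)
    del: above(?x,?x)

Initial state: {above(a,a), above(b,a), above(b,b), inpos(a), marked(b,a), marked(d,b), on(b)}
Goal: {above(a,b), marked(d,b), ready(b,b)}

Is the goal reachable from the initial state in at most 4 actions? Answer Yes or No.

1. tag(b,a)  →  {above(a,b), above(b,b), inpos(a), marked(d,b), on(b)}
2. grab(b)  →  {above(a,b), inpos(a), inpos(b), marked(d,b), on(b), ready(b,b)}
optimal plan length = 2; 2 ≤ 4

Yes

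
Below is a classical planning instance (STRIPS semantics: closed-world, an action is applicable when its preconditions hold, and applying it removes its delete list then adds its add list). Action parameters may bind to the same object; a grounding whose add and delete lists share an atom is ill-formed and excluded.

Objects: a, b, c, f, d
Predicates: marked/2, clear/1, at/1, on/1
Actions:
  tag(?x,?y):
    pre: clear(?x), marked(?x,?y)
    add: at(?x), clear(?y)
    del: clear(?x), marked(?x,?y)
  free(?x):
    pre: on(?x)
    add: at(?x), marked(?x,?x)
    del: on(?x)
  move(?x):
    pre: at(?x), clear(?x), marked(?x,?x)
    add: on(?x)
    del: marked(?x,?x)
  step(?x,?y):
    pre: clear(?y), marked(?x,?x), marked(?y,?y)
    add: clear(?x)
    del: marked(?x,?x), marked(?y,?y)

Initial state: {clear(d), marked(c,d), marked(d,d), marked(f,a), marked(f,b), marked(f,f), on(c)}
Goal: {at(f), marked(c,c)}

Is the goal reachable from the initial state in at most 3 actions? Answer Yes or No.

1. free(c)  →  {at(c), clear(d), marked(c,c), marked(c,d), marked(d,d), marked(f,a), marked(f,b), marked(f,f)}
2. step(f,d)  →  {at(c), clear(d), clear(f), marked(c,c), marked(c,d), marked(f,a), marked(f,b)}
3. tag(f,a)  →  {at(c), at(f), clear(a), clear(d), marked(c,c), marked(c,d), marked(f,b)}
optimal plan length = 3; 3 ≤ 3

Yes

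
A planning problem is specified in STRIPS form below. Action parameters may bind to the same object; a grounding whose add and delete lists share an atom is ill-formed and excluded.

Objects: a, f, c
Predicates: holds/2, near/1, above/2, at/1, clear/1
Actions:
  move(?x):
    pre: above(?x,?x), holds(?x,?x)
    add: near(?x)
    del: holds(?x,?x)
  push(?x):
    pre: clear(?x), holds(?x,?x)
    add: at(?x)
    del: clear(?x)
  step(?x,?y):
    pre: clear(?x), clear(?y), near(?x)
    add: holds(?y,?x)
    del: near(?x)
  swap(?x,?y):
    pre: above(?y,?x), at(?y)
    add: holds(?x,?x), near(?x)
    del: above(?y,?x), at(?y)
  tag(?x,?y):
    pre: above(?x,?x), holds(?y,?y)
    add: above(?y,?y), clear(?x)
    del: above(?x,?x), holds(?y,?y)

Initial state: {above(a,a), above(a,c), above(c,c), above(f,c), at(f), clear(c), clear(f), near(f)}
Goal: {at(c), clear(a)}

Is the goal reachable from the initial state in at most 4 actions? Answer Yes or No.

1. swap(c,f)  →  {above(a,a), above(a,c), above(c,c), clear(c), clear(f), holds(c,c), near(c), near(f)}
2. push(c)  →  {above(a,a), above(a,c), above(c,c), at(c), clear(f), holds(c,c), near(c), near(f)}
3. tag(a,c)  →  {above(a,c), above(c,c), at(c), clear(a), clear(f), near(c), near(f)}
optimal plan length = 3; 3 ≤ 4

Yes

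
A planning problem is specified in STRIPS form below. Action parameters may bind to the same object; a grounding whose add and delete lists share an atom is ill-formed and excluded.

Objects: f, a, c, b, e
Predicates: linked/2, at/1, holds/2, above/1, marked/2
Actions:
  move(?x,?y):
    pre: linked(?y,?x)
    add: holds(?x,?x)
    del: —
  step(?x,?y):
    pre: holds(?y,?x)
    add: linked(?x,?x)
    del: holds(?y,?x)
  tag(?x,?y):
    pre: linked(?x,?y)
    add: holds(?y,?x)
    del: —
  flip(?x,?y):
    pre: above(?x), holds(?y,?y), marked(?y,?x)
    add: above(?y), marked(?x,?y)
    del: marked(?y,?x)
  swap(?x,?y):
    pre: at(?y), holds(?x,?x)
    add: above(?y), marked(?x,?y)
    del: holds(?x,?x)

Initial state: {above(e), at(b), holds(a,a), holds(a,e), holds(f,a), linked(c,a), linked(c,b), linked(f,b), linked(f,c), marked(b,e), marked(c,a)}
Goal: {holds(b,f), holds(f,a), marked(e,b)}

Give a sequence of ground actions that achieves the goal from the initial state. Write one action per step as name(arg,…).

1. move(b,f)  →  {above(e), at(b), holds(a,a), holds(a,e), holds(b,b), holds(f,a), linked(c,a), linked(c,b), linked(f,b), linked(f,c), marked(b,e), marked(c,a)}
2. tag(f,b)  →  {above(e), at(b), holds(a,a), holds(a,e), holds(b,b), holds(b,f), holds(f,a), linked(c,a), linked(c,b), linked(f,b), linked(f,c), marked(b,e), marked(c,a)}
3. flip(e,b)  →  {above(b), above(e), at(b), holds(a,a), holds(a,e), holds(b,b), holds(b,f), holds(f,a), linked(c,a), linked(c,b), linked(f,b), linked(f,c), marked(c,a), marked(e,b)}

move(b,f); tag(f,b); flip(e,b)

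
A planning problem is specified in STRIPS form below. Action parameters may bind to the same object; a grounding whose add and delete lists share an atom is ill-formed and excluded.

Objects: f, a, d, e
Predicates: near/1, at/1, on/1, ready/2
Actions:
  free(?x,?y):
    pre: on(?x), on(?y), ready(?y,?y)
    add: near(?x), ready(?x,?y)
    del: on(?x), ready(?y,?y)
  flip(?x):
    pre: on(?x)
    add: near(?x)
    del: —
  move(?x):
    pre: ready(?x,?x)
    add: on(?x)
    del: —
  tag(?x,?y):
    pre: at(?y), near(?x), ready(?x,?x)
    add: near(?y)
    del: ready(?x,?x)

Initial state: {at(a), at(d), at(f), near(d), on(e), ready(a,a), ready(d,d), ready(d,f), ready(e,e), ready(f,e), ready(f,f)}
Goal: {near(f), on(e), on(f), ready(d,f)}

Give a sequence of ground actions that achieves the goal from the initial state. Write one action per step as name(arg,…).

move(f); flip(f)

1. move(f)  →  {at(a), at(d), at(f), near(d), on(e), on(f), ready(a,a), ready(d,d), ready(d,f), ready(e,e), ready(f,e), ready(f,f)}
2. flip(f)  →  {at(a), at(d), at(f), near(d), near(f), on(e), on(f), ready(a,a), ready(d,d), ready(d,f), ready(e,e), ready(f,e), ready(f,f)}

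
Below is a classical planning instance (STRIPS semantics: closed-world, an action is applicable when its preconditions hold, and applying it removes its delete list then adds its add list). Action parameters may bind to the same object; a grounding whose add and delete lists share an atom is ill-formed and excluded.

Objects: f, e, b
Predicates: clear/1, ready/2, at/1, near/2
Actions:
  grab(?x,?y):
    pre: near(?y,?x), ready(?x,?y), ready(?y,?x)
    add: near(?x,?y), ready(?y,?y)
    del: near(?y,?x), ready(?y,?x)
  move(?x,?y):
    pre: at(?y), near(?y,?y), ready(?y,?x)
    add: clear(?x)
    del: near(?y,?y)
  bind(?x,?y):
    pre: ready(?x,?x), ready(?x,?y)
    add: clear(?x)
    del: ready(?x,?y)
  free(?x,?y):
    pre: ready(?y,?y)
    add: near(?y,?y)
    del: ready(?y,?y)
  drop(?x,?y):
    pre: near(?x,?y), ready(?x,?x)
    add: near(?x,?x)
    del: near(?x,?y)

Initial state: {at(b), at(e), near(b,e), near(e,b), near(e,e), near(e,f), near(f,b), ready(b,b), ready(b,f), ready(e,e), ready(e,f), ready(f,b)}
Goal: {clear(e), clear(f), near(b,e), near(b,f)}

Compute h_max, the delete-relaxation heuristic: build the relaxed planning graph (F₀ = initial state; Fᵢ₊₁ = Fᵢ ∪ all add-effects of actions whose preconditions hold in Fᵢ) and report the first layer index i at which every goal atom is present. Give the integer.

1

F0 = init (12 atoms)
F1 = F0 ∪ {clear(b), clear(e), clear(f), near(b,b), near(b,f), ready(f,f)}  (18 atoms)
goal ⊆ F1  ⇒  h_max = 1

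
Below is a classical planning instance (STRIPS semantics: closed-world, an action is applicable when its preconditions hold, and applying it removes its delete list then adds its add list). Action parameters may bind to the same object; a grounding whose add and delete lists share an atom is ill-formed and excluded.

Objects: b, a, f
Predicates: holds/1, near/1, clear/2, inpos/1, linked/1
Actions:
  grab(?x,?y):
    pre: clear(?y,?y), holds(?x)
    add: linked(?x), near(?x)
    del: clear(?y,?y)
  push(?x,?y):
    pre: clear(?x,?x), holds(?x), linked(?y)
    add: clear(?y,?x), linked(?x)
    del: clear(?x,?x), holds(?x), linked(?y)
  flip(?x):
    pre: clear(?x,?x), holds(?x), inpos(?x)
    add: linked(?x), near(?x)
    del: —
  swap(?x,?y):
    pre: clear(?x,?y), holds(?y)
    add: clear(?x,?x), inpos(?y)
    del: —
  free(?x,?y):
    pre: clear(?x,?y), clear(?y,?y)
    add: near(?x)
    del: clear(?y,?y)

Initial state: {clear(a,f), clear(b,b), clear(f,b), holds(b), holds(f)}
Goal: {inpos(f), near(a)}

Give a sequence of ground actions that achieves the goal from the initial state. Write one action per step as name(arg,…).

1. swap(a,f)  →  {clear(a,a), clear(a,f), clear(b,b), clear(f,b), holds(b), holds(f), inpos(f)}
2. free(a,a)  →  {clear(a,f), clear(b,b), clear(f,b), holds(b), holds(f), inpos(f), near(a)}

swap(a,f); free(a,a)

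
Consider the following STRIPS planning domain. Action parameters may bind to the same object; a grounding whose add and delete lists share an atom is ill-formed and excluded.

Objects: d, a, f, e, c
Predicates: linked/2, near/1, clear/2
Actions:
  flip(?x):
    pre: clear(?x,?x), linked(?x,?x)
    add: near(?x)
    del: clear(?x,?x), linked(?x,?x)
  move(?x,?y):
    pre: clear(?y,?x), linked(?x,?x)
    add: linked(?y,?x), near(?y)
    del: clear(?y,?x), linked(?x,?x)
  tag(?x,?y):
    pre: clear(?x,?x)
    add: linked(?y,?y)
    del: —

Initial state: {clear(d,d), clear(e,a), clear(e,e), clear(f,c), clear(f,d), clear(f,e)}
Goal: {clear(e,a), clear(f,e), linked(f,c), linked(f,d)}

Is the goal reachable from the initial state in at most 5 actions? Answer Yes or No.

1. tag(d,d)  →  {clear(d,d), clear(e,a), clear(e,e), clear(f,c), clear(f,d), clear(f,e), linked(d,d)}
2. move(d,f)  →  {clear(d,d), clear(e,a), clear(e,e), clear(f,c), clear(f,e), linked(f,d), near(f)}
3. tag(d,c)  →  {clear(d,d), clear(e,a), clear(e,e), clear(f,c), clear(f,e), linked(c,c), linked(f,d), near(f)}
4. move(c,f)  →  {clear(d,d), clear(e,a), clear(e,e), clear(f,e), linked(f,c), linked(f,d), near(f)}
optimal plan length = 4; 4 ≤ 5

Yes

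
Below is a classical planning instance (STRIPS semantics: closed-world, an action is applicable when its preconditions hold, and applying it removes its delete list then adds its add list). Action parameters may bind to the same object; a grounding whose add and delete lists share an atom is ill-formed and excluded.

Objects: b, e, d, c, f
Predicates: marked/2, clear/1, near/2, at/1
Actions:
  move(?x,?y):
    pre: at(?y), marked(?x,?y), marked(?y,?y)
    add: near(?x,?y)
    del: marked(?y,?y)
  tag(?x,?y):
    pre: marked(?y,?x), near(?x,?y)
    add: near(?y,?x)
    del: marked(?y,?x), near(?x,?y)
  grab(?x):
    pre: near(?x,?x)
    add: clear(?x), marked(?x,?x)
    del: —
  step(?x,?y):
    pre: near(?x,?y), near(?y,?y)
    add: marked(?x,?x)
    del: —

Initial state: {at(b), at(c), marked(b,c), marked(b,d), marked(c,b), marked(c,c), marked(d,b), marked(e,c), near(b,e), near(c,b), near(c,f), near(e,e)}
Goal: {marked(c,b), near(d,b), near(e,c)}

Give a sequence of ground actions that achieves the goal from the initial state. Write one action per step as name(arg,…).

1. move(e,c)  →  {at(b), at(c), marked(b,c), marked(b,d), marked(c,b), marked(d,b), marked(e,c), near(b,e), near(c,b), near(c,f), near(e,c), near(e,e)}
2. step(b,e)  →  {at(b), at(c), marked(b,b), marked(b,c), marked(b,d), marked(c,b), marked(d,b), marked(e,c), near(b,e), near(c,b), near(c,f), near(e,c), near(e,e)}
3. move(d,b)  →  {at(b), at(c), marked(b,c), marked(b,d), marked(c,b), marked(d,b), marked(e,c), near(b,e), near(c,b), near(c,f), near(d,b), near(e,c), near(e,e)}

move(e,c); step(b,e); move(d,b)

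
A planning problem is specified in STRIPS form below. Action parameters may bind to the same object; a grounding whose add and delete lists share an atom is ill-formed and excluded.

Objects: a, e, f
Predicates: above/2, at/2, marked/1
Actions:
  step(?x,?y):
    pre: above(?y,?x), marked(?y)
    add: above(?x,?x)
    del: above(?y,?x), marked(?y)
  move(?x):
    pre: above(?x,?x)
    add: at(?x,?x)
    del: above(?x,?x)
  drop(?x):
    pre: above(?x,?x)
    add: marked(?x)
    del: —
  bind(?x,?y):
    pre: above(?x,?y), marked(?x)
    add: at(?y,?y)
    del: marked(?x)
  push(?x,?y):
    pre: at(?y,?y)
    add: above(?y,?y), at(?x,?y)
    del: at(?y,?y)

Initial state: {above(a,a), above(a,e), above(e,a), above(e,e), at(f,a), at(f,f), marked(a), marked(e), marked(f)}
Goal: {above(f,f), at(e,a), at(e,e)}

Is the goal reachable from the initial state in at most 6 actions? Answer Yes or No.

1. move(a)  →  {above(a,e), above(e,a), above(e,e), at(a,a), at(f,a), at(f,f), marked(a), marked(e), marked(f)}
2. move(e)  →  {above(a,e), above(e,a), at(a,a), at(e,e), at(f,a), at(f,f), marked(a), marked(e), marked(f)}
3. push(a,f)  →  {above(a,e), above(e,a), above(f,f), at(a,a), at(a,f), at(e,e), at(f,a), marked(a), marked(e), marked(f)}
4. push(e,a)  →  {above(a,a), above(a,e), above(e,a), above(f,f), at(a,f), at(e,a), at(e,e), at(f,a), marked(a), marked(e), marked(f)}
optimal plan length = 4; 4 ≤ 6

Yes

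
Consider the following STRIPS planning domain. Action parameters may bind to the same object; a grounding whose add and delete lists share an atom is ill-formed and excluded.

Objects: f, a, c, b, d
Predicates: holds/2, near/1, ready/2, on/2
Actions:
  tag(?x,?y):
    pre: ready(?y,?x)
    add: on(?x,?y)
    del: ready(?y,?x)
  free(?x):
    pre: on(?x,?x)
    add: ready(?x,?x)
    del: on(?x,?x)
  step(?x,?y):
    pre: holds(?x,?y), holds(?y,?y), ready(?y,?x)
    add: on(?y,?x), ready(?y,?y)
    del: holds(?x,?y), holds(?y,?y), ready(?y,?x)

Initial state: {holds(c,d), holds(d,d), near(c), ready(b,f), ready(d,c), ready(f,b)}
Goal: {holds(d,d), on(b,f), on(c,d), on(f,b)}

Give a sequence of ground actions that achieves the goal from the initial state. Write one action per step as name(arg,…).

1. tag(f,b)  →  {holds(c,d), holds(d,d), near(c), on(f,b), ready(d,c), ready(f,b)}
2. tag(c,d)  →  {holds(c,d), holds(d,d), near(c), on(c,d), on(f,b), ready(f,b)}
3. tag(b,f)  →  {holds(c,d), holds(d,d), near(c), on(b,f), on(c,d), on(f,b)}

tag(f,b); tag(c,d); tag(b,f)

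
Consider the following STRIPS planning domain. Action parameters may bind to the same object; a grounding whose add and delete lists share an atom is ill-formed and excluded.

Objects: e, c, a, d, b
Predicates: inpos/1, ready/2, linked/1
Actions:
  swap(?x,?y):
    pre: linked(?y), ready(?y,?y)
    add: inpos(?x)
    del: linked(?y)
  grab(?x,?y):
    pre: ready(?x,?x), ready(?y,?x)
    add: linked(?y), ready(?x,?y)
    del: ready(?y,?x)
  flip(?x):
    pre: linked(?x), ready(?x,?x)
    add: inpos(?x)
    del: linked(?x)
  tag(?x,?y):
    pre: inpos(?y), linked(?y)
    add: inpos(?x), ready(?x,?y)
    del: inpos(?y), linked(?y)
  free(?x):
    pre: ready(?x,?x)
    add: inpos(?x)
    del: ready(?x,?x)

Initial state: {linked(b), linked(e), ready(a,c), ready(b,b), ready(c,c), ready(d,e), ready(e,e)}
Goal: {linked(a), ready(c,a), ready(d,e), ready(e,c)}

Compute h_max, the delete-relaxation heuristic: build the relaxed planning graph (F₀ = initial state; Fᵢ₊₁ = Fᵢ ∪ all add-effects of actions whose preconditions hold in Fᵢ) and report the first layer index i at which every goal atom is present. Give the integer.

F0 = init (7 atoms)
F1 = F0 ∪ {inpos(a), inpos(b), inpos(c), inpos(d), inpos(e), linked(a), linked(d), ready(c,a), ready(e,d)}  (16 atoms)
F2 = F1 ∪ {ready(a,b), ready(a,d), ready(a,e), ready(b,a), ready(b,d), ready(b,e), ready(c,b), ready(c,d), ready(c,e), ready(d,a), ready(d,b), ready(e,a), ready(e,b)}  (29 atoms)
F3 = F2 ∪ {linked(c), ready(b,c), ready(e,c)}  (32 atoms)
goal ⊆ F3  ⇒  h_max = 3

3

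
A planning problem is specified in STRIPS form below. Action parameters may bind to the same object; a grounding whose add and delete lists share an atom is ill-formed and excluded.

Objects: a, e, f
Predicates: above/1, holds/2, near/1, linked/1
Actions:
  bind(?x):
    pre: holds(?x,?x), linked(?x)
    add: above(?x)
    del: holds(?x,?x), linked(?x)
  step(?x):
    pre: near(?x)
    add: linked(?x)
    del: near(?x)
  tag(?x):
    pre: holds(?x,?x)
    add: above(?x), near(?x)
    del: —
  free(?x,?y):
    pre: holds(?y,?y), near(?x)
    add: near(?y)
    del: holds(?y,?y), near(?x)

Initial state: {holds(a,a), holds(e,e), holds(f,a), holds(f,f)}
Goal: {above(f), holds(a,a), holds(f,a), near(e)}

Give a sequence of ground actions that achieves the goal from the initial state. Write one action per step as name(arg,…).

1. tag(e)  →  {above(e), holds(a,a), holds(e,e), holds(f,a), holds(f,f), near(e)}
2. tag(f)  →  {above(e), above(f), holds(a,a), holds(e,e), holds(f,a), holds(f,f), near(e), near(f)}

tag(e); tag(f)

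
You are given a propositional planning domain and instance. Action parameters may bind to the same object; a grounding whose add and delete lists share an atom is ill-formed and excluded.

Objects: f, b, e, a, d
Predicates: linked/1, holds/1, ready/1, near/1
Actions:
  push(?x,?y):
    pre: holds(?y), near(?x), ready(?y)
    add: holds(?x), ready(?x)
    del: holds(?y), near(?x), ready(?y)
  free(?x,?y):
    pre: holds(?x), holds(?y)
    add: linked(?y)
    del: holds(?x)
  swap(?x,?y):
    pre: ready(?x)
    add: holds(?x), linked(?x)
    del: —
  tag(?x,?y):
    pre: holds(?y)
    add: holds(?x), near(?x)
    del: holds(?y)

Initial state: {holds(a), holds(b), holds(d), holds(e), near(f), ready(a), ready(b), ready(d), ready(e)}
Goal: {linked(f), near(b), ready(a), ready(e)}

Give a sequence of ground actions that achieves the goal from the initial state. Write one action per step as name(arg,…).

1. push(f,b)  →  {holds(a), holds(d), holds(e), holds(f), ready(a), ready(d), ready(e), ready(f)}
2. free(f,f)  →  {holds(a), holds(d), holds(e), linked(f), ready(a), ready(d), ready(e), ready(f)}
3. tag(b,e)  →  {holds(a), holds(b), holds(d), linked(f), near(b), ready(a), ready(d), ready(e), ready(f)}

push(f,b); free(f,f); tag(b,e)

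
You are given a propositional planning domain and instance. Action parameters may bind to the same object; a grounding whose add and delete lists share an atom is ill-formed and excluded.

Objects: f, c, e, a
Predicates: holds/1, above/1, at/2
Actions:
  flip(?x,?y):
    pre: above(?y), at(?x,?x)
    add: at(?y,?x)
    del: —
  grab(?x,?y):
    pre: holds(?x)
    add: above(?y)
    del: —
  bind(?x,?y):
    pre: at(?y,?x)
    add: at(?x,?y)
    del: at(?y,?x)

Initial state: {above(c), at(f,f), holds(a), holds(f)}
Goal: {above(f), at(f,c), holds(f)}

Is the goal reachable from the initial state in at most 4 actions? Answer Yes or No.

1. flip(f,c)  →  {above(c), at(c,f), at(f,f), holds(a), holds(f)}
2. grab(f,f)  →  {above(c), above(f), at(c,f), at(f,f), holds(a), holds(f)}
3. bind(f,c)  →  {above(c), above(f), at(f,c), at(f,f), holds(a), holds(f)}
optimal plan length = 3; 3 ≤ 4

Yes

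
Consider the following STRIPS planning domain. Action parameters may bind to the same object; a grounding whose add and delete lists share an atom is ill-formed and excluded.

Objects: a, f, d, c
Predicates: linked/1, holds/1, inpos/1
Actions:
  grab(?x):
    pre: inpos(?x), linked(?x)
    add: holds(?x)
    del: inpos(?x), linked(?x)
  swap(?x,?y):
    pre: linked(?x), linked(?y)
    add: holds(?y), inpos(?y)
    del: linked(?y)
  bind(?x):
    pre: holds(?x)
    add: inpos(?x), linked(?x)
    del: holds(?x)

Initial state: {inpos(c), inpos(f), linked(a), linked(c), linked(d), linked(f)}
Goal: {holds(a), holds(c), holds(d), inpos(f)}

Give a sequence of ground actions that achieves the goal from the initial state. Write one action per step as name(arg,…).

grab(c); swap(a,a); swap(f,d)

1. grab(c)  →  {holds(c), inpos(f), linked(a), linked(d), linked(f)}
2. swap(a,a)  →  {holds(a), holds(c), inpos(a), inpos(f), linked(d), linked(f)}
3. swap(f,d)  →  {holds(a), holds(c), holds(d), inpos(a), inpos(d), inpos(f), linked(f)}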